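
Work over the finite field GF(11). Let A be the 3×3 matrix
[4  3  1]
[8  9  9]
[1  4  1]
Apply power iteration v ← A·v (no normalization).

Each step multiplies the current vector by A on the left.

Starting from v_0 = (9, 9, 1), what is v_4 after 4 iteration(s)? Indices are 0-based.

v_4 = (5, 6, 4)

v_0 = (9, 9, 1).
v_1 = A·v_0 = (9, 8, 2).
v_2 = A·v_1 = (7, 8, 10).
v_3 = A·v_2 = (7, 9, 5).
v_4 = A·v_3 = (5, 6, 4).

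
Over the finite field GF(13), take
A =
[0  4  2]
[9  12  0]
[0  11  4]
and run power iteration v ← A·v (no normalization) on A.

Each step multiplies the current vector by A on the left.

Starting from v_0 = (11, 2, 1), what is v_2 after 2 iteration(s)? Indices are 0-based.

v_2 = (11, 6, 1)

v_0 = (11, 2, 1).
v_1 = A·v_0 = (10, 6, 0).
v_2 = A·v_1 = (11, 6, 1).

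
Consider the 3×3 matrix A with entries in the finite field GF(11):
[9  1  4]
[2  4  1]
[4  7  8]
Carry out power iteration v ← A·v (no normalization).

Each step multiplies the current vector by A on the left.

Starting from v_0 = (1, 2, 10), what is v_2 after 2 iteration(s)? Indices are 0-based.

v_0 = (1, 2, 10).
v_1 = A·v_0 = (7, 9, 10).
v_2 = A·v_1 = (2, 5, 6).

v_2 = (2, 5, 6)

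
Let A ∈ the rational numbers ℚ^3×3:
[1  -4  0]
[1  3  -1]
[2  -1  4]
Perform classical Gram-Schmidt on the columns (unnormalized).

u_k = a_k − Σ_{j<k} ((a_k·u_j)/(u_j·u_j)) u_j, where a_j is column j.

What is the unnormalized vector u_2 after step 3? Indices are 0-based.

Step 1: u_0 = a_0 = (1, 1, 2).
Step 2: u_1 = a_1 − (-1/2)·u_0 = (-7/2, 7/2, 0).
Step 3: u_2 = a_2 − (7/6)·u_0 − (-1/7)·u_1 = (-5/3, -5/3, 5/3).

u_2 = (-5/3, -5/3, 5/3)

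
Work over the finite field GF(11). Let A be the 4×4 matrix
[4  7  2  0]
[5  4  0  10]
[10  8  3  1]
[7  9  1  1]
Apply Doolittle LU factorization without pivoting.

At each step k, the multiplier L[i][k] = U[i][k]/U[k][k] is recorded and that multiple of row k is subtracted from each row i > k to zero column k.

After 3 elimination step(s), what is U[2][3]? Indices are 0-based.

k=0: U[0][0]=4
  eliminate (1,0): mult=4, new row 1: (0, 9, 3, 10); set L[1][0]=4
  eliminate (2,0): mult=8, new row 2: (0, 7, 9, 1); set L[2][0]=8
  eliminate (3,0): mult=10, new row 3: (0, 5, 3, 1); set L[3][0]=10
k=1: U[1][1]=9
  eliminate (2,1): mult=2, new row 2: (0, 0, 3, 3); set L[2][1]=2
  eliminate (3,1): mult=3, new row 3: (0, 0, 5, 4); set L[3][1]=3
k=2: U[2][2]=3
  eliminate (3,2): mult=9, new row 3: (0, 0, 0, 10); set L[3][2]=9

U[2][3] = 3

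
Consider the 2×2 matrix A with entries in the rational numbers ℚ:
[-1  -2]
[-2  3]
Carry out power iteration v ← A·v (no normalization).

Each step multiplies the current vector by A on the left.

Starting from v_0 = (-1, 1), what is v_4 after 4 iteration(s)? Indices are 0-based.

v_4 = (-113, 257)

v_0 = (-1, 1).
v_1 = A·v_0 = (-1, 5).
v_2 = A·v_1 = (-9, 17).
v_3 = A·v_2 = (-25, 69).
v_4 = A·v_3 = (-113, 257).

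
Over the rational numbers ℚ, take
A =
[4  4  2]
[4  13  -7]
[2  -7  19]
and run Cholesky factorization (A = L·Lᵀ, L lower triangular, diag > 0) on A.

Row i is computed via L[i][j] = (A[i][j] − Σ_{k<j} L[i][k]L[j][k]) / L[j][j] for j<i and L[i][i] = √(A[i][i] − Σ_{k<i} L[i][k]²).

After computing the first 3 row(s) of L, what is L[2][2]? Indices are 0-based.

Step 1: L[0][0] = √(4) = 2.
  L[1][0] = (4) / L[0][0] = 2.
Step 2: L[1][1] = √(9) = 3.
  L[2][0] = (2) / L[0][0] = 1.
  L[2][1] = (-9) / L[1][1] = -3.
Step 3: L[2][2] = √(9) = 3.

L[2][2] = 3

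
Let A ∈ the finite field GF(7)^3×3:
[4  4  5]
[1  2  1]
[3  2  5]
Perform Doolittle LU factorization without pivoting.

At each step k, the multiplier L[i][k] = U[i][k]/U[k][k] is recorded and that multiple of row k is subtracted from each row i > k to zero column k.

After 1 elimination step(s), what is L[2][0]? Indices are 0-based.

L[2][0] = 6

[col 0] pivot 4
  R1 -= 2*R0 → (0, 1, 5)  (L[1][0] := 2)
  R2 -= 6*R0 → (0, 6, 3)  (L[2][0] := 6)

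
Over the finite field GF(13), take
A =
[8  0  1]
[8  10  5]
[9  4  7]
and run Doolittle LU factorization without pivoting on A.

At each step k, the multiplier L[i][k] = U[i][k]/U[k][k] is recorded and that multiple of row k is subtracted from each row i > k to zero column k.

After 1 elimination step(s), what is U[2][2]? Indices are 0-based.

U[2][2] = 1

k=0: U[0][0]=8
  eliminate (1,0): mult=1, new row 1: (0, 10, 4); set L[1][0]=1
  eliminate (2,0): mult=6, new row 2: (0, 4, 1); set L[2][0]=6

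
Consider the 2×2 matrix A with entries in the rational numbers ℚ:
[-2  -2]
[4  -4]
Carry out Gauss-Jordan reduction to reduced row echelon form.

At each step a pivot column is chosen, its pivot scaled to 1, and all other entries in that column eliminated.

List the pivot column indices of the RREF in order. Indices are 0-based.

step 1: normalize row 0 (÷-2) = (1, 1)
  row 1: subtract 4×row0 = (0, -8)
step 2: normalize row 1 (÷-8) = (0, 1)
  row 0: subtract 1×row1 = (1, 0)

pivot columns: 0, 1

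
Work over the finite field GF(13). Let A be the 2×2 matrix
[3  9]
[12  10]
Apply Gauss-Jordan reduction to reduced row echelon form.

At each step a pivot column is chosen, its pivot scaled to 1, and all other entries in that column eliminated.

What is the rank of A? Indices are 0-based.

pivot(0,0)=3: scale R0 → (1, 3)
  clear (1,0): R1 −= (12)R0 → (0, 0)
col 1: no nonzero at/below row 1; advance.

rank = 1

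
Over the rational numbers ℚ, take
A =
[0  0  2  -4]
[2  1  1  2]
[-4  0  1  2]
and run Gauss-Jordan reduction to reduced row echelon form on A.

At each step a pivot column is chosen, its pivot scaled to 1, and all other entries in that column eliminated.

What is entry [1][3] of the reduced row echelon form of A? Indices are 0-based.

[1] R0 <-> R1
[1] R0 /= 2  ⇒  (1, 1/2, 1/2, 1)
     R2 -= -4·R0  ⇒  (0, 2, 3, 6)
[2] R1 <-> R2
[2] R1 /= 2  ⇒  (0, 1, 3/2, 3)
     R0 -= 1/2·R1  ⇒  (1, 0, -1/4, -1/2)
[3] R2 /= 2  ⇒  (0, 0, 1, -2)
     R0 -= -1/4·R2  ⇒  (1, 0, 0, -1)
     R1 -= 3/2·R2  ⇒  (0, 1, 0, 6)

M[1][3] = 6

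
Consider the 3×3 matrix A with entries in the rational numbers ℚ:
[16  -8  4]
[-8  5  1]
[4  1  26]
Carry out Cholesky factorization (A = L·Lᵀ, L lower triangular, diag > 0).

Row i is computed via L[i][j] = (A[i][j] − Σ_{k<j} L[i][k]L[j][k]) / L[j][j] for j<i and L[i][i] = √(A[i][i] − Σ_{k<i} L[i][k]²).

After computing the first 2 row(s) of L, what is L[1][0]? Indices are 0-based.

L[1][0] = -2

Step 1: L[0][0] = √(16) = 4.
  L[1][0] = (-8) / L[0][0] = -2.
Step 2: L[1][1] = √(1) = 1.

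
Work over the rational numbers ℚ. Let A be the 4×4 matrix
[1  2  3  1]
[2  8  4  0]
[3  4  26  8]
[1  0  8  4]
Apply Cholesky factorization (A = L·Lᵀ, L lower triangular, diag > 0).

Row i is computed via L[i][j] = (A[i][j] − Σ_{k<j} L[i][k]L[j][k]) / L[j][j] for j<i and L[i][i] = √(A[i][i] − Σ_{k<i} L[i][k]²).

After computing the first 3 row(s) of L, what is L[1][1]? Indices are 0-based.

L[1][1] = 2

Step 1: L[0][0] = √(1) = 1.
  L[1][0] = (2) / L[0][0] = 2.
Step 2: L[1][1] = √(4) = 2.
  L[2][0] = (3) / L[0][0] = 3.
  L[2][1] = (-2) / L[1][1] = -1.
Step 3: L[2][2] = √(16) = 4.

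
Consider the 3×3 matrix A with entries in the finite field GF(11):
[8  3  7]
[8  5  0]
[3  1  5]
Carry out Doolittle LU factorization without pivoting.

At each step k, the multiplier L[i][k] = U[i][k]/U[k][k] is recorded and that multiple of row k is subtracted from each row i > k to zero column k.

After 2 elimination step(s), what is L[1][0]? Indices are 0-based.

Step 1: pivot at (0,0) is 8.
  row1 ← row1 − (1)·row0  ⇒  L[1][0]=1, U row1=(0, 2, 4)
  row2 ← row2 − (10)·row0  ⇒  L[2][0]=10, U row2=(0, 4, 1)
Step 2: pivot at (1,1) is 2.
  row2 ← row2 − (2)·row1  ⇒  L[2][1]=2, U row2=(0, 0, 4)

L[1][0] = 1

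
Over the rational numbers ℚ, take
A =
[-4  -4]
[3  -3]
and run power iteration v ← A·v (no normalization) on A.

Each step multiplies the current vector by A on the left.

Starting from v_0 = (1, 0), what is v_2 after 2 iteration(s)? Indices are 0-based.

v_2 = (4, -21)

v_0 = (1, 0).
v_1 = A·v_0 = (-4, 3).
v_2 = A·v_1 = (4, -21).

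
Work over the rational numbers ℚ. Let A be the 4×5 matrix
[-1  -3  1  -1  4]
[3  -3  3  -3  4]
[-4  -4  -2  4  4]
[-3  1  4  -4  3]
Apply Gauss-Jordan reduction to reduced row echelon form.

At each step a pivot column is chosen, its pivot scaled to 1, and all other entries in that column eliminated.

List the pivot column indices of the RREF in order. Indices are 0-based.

pivot(0,0)=-1: scale R0 → (1, 3, -1, 1, -4)
  clear (1,0): R1 −= (3)R0 → (0, -12, 6, -6, 16)
  clear (2,0): R2 −= (-4)R0 → (0, 8, -6, 8, -12)
  clear (3,0): R3 −= (-3)R0 → (0, 10, 1, -1, -9)
pivot(1,1)=-12: scale R1 → (0, 1, -1/2, 1/2, -4/3)
  clear (0,1): R0 −= (3)R1 → (1, 0, 1/2, -1/2, 0)
  clear (2,1): R2 −= (8)R1 → (0, 0, -2, 4, -4/3)
  clear (3,1): R3 −= (10)R1 → (0, 0, 6, -6, 13/3)
pivot(2,2)=-2: scale R2 → (0, 0, 1, -2, 2/3)
  clear (0,2): R0 −= (1/2)R2 → (1, 0, 0, 1/2, -1/3)
  clear (1,2): R1 −= (-1/2)R2 → (0, 1, 0, -1/2, -1)
  clear (3,2): R3 −= (6)R2 → (0, 0, 0, 6, 1/3)
pivot(3,3)=6: scale R3 → (0, 0, 0, 1, 1/18)
  clear (0,3): R0 −= (1/2)R3 → (1, 0, 0, 0, -13/36)
  clear (1,3): R1 −= (-1/2)R3 → (0, 1, 0, 0, -35/36)
  clear (2,3): R2 −= (-2)R3 → (0, 0, 1, 0, 7/9)

pivot columns: 0, 1, 2, 3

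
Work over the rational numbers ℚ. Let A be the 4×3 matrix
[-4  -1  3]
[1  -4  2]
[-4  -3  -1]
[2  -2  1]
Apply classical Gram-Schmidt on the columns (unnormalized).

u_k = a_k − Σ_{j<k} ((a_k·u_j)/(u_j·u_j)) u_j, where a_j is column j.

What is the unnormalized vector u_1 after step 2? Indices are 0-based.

u_1 = (-5/37, -156/37, -79/37, -90/37)

Step 1: u_0 = a_0 = (-4, 1, -4, 2).
Step 2: u_1 = a_1 − (8/37)·u_0 = (-5/37, -156/37, -79/37, -90/37).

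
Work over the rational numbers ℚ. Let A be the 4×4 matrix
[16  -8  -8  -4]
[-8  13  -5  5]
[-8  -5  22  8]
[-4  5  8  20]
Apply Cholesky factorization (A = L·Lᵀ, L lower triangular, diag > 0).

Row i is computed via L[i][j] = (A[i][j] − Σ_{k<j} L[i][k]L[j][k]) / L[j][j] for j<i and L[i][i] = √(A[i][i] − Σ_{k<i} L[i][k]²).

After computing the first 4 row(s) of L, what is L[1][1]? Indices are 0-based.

Step 1: L[0][0] = √(16) = 4.
  L[1][0] = (-8) / L[0][0] = -2.
Step 2: L[1][1] = √(9) = 3.
  L[2][0] = (-8) / L[0][0] = -2.
  L[2][1] = (-9) / L[1][1] = -3.
Step 3: L[2][2] = √(9) = 3.
  L[3][0] = (-4) / L[0][0] = -1.
  L[3][1] = (3) / L[1][1] = 1.
  L[3][2] = (9) / L[2][2] = 3.
Step 4: L[3][3] = √(9) = 3.

L[1][1] = 3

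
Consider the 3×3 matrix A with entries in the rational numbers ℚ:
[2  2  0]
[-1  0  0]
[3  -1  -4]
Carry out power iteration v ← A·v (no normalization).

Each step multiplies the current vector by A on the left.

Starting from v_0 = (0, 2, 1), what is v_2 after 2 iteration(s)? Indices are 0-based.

v_0 = (0, 2, 1).
v_1 = A·v_0 = (4, 0, -6).
v_2 = A·v_1 = (8, -4, 36).

v_2 = (8, -4, 36)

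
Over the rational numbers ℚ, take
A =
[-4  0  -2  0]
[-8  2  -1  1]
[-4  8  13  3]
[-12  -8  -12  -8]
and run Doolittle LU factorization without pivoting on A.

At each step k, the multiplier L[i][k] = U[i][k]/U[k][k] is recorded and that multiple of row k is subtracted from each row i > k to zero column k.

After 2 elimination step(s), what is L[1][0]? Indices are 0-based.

k=0: U[0][0]=-4
  eliminate (1,0): mult=2, new row 1: (0, 2, 3, 1); set L[1][0]=2
  eliminate (2,0): mult=1, new row 2: (0, 8, 15, 3); set L[2][0]=1
  eliminate (3,0): mult=3, new row 3: (0, -8, -6, -8); set L[3][0]=3
k=1: U[1][1]=2
  eliminate (2,1): mult=4, new row 2: (0, 0, 3, -1); set L[2][1]=4
  eliminate (3,1): mult=-4, new row 3: (0, 0, 6, -4); set L[3][1]=-4

L[1][0] = 2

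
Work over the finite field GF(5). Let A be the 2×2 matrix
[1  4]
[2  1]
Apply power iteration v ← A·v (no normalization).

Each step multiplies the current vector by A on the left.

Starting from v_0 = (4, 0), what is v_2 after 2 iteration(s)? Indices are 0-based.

v_2 = (1, 1)

v_0 = (4, 0).
v_1 = A·v_0 = (4, 3).
v_2 = A·v_1 = (1, 1).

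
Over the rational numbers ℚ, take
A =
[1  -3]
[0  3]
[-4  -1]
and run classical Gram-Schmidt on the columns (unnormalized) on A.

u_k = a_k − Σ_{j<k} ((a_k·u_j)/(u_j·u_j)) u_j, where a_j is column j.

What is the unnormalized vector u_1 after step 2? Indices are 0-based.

u_1 = (-52/17, 3, -13/17)

Step 1: u_0 = a_0 = (1, 0, -4).
Step 2: u_1 = a_1 − (1/17)·u_0 = (-52/17, 3, -13/17).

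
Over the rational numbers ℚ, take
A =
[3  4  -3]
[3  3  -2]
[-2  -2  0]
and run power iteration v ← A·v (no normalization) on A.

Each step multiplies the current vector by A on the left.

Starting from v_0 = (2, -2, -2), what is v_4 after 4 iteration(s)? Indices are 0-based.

v_0 = (2, -2, -2).
v_1 = A·v_0 = (4, 4, 0).
v_2 = A·v_1 = (28, 24, -16).
v_3 = A·v_2 = (228, 188, -104).
v_4 = A·v_3 = (1748, 1456, -832).

v_4 = (1748, 1456, -832)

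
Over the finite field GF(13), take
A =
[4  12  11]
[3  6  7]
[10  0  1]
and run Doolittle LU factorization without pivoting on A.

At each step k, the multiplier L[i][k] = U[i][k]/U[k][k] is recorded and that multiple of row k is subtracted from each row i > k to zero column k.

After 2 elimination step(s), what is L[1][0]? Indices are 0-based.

L[1][0] = 4

Step 1: pivot at (0,0) is 4.
  row1 ← row1 − (4)·row0  ⇒  L[1][0]=4, U row1=(0, 10, 2)
  row2 ← row2 − (9)·row0  ⇒  L[2][0]=9, U row2=(0, 9, 6)
Step 2: pivot at (1,1) is 10.
  row2 ← row2 − (10)·row1  ⇒  L[2][1]=10, U row2=(0, 0, 12)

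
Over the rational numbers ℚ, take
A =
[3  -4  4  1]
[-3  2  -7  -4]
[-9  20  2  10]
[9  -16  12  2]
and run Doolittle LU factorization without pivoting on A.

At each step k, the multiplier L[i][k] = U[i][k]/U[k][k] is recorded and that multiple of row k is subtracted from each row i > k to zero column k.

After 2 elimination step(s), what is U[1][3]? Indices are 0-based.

U[1][3] = -3

k=0: U[0][0]=3
  eliminate (1,0): mult=-1, new row 1: (0, -2, -3, -3); set L[1][0]=-1
  eliminate (2,0): mult=-3, new row 2: (0, 8, 14, 13); set L[2][0]=-3
  eliminate (3,0): mult=3, new row 3: (0, -4, 0, -1); set L[3][0]=3
k=1: U[1][1]=-2
  eliminate (2,1): mult=-4, new row 2: (0, 0, 2, 1); set L[2][1]=-4
  eliminate (3,1): mult=2, new row 3: (0, 0, 6, 5); set L[3][1]=2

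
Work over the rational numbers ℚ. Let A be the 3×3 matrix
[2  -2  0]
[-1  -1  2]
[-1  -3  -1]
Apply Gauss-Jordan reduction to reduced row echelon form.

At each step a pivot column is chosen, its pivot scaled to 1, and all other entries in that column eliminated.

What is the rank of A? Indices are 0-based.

[1] R0 /= 2  ⇒  (1, -1, 0)
     R1 -= -1·R0  ⇒  (0, -2, 2)
     R2 -= -1·R0  ⇒  (0, -4, -1)
[2] R1 /= -2  ⇒  (0, 1, -1)
     R0 -= -1·R1  ⇒  (1, 0, -1)
     R2 -= -4·R1  ⇒  (0, 0, -5)
[3] R2 /= -5  ⇒  (0, 0, 1)
     R0 -= -1·R2  ⇒  (1, 0, 0)
     R1 -= -1·R2  ⇒  (0, 1, 0)

rank = 3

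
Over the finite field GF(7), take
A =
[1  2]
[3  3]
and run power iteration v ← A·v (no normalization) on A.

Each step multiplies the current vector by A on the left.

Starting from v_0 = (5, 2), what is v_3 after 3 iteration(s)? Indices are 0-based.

v_3 = (0, 3)

v_0 = (5, 2).
v_1 = A·v_0 = (2, 0).
v_2 = A·v_1 = (2, 6).
v_3 = A·v_2 = (0, 3).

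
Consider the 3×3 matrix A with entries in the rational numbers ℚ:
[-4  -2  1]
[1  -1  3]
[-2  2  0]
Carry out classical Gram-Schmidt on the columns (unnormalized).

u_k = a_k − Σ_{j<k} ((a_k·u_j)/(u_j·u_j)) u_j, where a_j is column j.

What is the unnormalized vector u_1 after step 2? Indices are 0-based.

Step 1: u_0 = a_0 = (-4, 1, -2).
Step 2: u_1 = a_1 − (1/7)·u_0 = (-10/7, -8/7, 16/7).

u_1 = (-10/7, -8/7, 16/7)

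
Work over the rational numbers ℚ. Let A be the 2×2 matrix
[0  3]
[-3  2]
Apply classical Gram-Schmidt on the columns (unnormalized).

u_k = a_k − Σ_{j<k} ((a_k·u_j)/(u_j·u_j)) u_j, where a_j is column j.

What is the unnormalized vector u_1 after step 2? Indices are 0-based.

u_1 = (3, 0)

Step 1: u_0 = a_0 = (0, -3).
Step 2: u_1 = a_1 − (-2/3)·u_0 = (3, 0).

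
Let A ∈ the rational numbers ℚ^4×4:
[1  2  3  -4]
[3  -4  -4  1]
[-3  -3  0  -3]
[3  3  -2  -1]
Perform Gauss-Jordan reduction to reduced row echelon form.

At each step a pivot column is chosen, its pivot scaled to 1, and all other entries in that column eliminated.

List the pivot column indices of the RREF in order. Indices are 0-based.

step 1: normalize row 0 (÷1) = (1, 2, 3, -4)
  row 1: subtract 3×row0 = (0, -10, -13, 13)
  row 2: subtract -3×row0 = (0, 3, 9, -15)
  row 3: subtract 3×row0 = (0, -3, -11, 11)
step 2: normalize row 1 (÷-10) = (0, 1, 13/10, -13/10)
  row 0: subtract 2×row1 = (1, 0, 2/5, -7/5)
  row 2: subtract 3×row1 = (0, 0, 51/10, -111/10)
  row 3: subtract -3×row1 = (0, 0, -71/10, 71/10)
step 3: normalize row 2 (÷51/10) = (0, 0, 1, -37/17)
  row 0: subtract 2/5×row2 = (1, 0, 0, -9/17)
  row 1: subtract 13/10×row2 = (0, 1, 0, 26/17)
  row 3: subtract -71/10×row2 = (0, 0, 0, -142/17)
step 4: normalize row 3 (÷-142/17) = (0, 0, 0, 1)
  row 0: subtract -9/17×row3 = (1, 0, 0, 0)
  row 1: subtract 26/17×row3 = (0, 1, 0, 0)
  row 2: subtract -37/17×row3 = (0, 0, 1, 0)

pivot columns: 0, 1, 2, 3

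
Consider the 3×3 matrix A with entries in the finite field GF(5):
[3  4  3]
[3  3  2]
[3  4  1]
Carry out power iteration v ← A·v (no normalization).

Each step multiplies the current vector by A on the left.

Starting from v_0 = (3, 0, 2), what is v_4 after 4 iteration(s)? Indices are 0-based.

v_0 = (3, 0, 2).
v_1 = A·v_0 = (0, 3, 1).
v_2 = A·v_1 = (0, 1, 3).
v_3 = A·v_2 = (3, 4, 2).
v_4 = A·v_3 = (1, 0, 2).

v_4 = (1, 0, 2)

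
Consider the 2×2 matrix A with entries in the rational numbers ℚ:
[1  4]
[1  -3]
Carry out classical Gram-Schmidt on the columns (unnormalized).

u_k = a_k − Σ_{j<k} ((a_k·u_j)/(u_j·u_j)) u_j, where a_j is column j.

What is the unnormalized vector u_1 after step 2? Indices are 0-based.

u_1 = (7/2, -7/2)

Step 1: u_0 = a_0 = (1, 1).
Step 2: u_1 = a_1 − (1/2)·u_0 = (7/2, -7/2).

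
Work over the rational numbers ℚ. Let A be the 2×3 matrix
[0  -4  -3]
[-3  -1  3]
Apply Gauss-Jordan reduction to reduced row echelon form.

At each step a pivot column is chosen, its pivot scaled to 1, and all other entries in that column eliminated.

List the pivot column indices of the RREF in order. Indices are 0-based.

pivot columns: 0, 1

step 1: exchange rows 0,1
step 1: normalize row 0 (÷-3) = (1, 1/3, -1)
step 2: normalize row 1 (÷-4) = (0, 1, 3/4)
  row 0: subtract 1/3×row1 = (1, 0, -5/4)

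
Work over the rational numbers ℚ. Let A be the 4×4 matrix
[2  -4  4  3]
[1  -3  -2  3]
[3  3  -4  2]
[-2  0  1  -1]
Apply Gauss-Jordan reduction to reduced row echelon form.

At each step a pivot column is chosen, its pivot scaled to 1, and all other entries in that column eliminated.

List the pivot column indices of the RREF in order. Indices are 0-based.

pivot columns: 0, 1, 2, 3

step 1: normalize row 0 (÷2) = (1, -2, 2, 3/2)
  row 1: subtract 1×row0 = (0, -1, -4, 3/2)
  row 2: subtract 3×row0 = (0, 9, -10, -5/2)
  row 3: subtract -2×row0 = (0, -4, 5, 2)
step 2: normalize row 1 (÷-1) = (0, 1, 4, -3/2)
  row 0: subtract -2×row1 = (1, 0, 10, -3/2)
  row 2: subtract 9×row1 = (0, 0, -46, 11)
  row 3: subtract -4×row1 = (0, 0, 21, -4)
step 3: normalize row 2 (÷-46) = (0, 0, 1, -11/46)
  row 0: subtract 10×row2 = (1, 0, 0, 41/46)
  row 1: subtract 4×row2 = (0, 1, 0, -25/46)
  row 3: subtract 21×row2 = (0, 0, 0, 47/46)
step 4: normalize row 3 (÷47/46) = (0, 0, 0, 1)
  row 0: subtract 41/46×row3 = (1, 0, 0, 0)
  row 1: subtract -25/46×row3 = (0, 1, 0, 0)
  row 2: subtract -11/46×row3 = (0, 0, 1, 0)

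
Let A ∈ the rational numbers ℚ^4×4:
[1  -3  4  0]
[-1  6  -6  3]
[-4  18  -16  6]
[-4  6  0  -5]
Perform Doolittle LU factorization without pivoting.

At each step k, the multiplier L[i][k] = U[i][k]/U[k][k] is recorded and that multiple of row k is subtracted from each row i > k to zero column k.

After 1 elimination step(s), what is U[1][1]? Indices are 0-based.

U[1][1] = 3

k=0: U[0][0]=1
  eliminate (1,0): mult=-1, new row 1: (0, 3, -2, 3); set L[1][0]=-1
  eliminate (2,0): mult=-4, new row 2: (0, 6, 0, 6); set L[2][0]=-4
  eliminate (3,0): mult=-4, new row 3: (0, -6, 16, -5); set L[3][0]=-4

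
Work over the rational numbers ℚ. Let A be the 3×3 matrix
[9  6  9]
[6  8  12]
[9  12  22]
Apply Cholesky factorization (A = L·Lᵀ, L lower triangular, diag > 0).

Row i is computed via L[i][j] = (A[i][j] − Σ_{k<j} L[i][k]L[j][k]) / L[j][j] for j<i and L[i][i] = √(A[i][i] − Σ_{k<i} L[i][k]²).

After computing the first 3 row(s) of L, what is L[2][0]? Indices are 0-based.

L[2][0] = 3

Step 1: L[0][0] = √(9) = 3.
  L[1][0] = (6) / L[0][0] = 2.
Step 2: L[1][1] = √(4) = 2.
  L[2][0] = (9) / L[0][0] = 3.
  L[2][1] = (6) / L[1][1] = 3.
Step 3: L[2][2] = √(4) = 2.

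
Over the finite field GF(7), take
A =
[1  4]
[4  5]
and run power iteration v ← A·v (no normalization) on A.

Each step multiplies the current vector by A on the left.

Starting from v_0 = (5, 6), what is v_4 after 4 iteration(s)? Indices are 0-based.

v_4 = (0, 6)

v_0 = (5, 6).
v_1 = A·v_0 = (1, 1).
v_2 = A·v_1 = (5, 2).
v_3 = A·v_2 = (6, 2).
v_4 = A·v_3 = (0, 6).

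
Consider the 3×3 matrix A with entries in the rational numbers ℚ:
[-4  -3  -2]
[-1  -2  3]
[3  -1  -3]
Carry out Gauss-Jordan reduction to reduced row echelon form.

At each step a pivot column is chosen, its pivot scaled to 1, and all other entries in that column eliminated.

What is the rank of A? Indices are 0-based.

rank = 3

pivot(0,0)=-4: scale R0 → (1, 3/4, 1/2)
  clear (1,0): R1 −= (-1)R0 → (0, -5/4, 7/2)
  clear (2,0): R2 −= (3)R0 → (0, -13/4, -9/2)
pivot(1,1)=-5/4: scale R1 → (0, 1, -14/5)
  clear (0,1): R0 −= (3/4)R1 → (1, 0, 13/5)
  clear (2,1): R2 −= (-13/4)R1 → (0, 0, -68/5)
pivot(2,2)=-68/5: scale R2 → (0, 0, 1)
  clear (0,2): R0 −= (13/5)R2 → (1, 0, 0)
  clear (1,2): R1 −= (-14/5)R2 → (0, 1, 0)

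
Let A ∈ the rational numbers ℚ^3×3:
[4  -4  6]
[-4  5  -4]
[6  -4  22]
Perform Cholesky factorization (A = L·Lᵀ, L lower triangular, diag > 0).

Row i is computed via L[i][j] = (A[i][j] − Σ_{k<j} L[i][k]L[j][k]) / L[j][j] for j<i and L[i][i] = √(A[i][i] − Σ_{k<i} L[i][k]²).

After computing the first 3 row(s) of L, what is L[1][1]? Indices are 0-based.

Step 1: L[0][0] = √(4) = 2.
  L[1][0] = (-4) / L[0][0] = -2.
Step 2: L[1][1] = √(1) = 1.
  L[2][0] = (6) / L[0][0] = 3.
  L[2][1] = (2) / L[1][1] = 2.
Step 3: L[2][2] = √(9) = 3.

L[1][1] = 1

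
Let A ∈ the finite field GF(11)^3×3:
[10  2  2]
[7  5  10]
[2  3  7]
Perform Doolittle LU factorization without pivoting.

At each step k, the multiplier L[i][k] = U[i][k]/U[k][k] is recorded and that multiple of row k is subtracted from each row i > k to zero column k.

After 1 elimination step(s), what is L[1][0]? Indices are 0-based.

L[1][0] = 4

Step 1: pivot at (0,0) is 10.
  row1 ← row1 − (4)·row0  ⇒  L[1][0]=4, U row1=(0, 8, 2)
  row2 ← row2 − (9)·row0  ⇒  L[2][0]=9, U row2=(0, 7, 0)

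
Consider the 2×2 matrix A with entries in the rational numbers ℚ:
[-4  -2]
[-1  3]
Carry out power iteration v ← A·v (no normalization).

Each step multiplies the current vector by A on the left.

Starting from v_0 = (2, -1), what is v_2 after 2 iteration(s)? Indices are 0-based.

v_2 = (34, -9)

v_0 = (2, -1).
v_1 = A·v_0 = (-6, -5).
v_2 = A·v_1 = (34, -9).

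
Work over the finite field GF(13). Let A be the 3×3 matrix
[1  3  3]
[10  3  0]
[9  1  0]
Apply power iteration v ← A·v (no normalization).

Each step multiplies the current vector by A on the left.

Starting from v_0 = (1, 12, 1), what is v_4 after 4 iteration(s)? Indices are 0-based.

v_4 = (9, 6, 0)

v_0 = (1, 12, 1).
v_1 = A·v_0 = (1, 7, 8).
v_2 = A·v_1 = (7, 5, 3).
v_3 = A·v_2 = (5, 7, 3).
v_4 = A·v_3 = (9, 6, 0).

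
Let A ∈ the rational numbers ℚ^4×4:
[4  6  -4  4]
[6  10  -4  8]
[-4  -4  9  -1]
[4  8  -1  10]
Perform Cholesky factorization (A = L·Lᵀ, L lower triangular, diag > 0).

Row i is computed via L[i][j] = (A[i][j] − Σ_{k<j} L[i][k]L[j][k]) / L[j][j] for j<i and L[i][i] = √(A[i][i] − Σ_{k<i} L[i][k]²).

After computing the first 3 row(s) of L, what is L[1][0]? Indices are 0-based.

L[1][0] = 3

Step 1: L[0][0] = √(4) = 2.
  L[1][0] = (6) / L[0][0] = 3.
Step 2: L[1][1] = √(1) = 1.
  L[2][0] = (-4) / L[0][0] = -2.
  L[2][1] = (2) / L[1][1] = 2.
Step 3: L[2][2] = √(1) = 1.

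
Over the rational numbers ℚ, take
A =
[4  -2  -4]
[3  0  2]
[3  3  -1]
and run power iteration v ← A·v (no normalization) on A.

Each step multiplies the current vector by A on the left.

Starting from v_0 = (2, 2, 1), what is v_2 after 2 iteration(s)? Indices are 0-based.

v_0 = (2, 2, 1).
v_1 = A·v_0 = (0, 8, 11).
v_2 = A·v_1 = (-60, 22, 13).

v_2 = (-60, 22, 13)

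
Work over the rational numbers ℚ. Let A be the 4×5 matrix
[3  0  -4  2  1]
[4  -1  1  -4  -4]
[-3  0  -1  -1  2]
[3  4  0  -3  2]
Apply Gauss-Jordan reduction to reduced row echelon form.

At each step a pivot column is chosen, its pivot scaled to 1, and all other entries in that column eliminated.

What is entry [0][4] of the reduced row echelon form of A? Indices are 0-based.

M[0][4] = -197/387

[1] R0 /= 3  ⇒  (1, 0, -4/3, 2/3, 1/3)
     R1 -= 4·R0  ⇒  (0, -1, 19/3, -20/3, -16/3)
     R2 -= -3·R0  ⇒  (0, 0, -5, 1, 3)
     R3 -= 3·R0  ⇒  (0, 4, 4, -5, 1)
[2] R1 /= -1  ⇒  (0, 1, -19/3, 20/3, 16/3)
     R3 -= 4·R1  ⇒  (0, 0, 88/3, -95/3, -61/3)
[3] R2 /= -5  ⇒  (0, 0, 1, -1/5, -3/5)
     R0 -= -4/3·R2  ⇒  (1, 0, 0, 2/5, -7/15)
     R1 -= -19/3·R2  ⇒  (0, 1, 0, 27/5, 23/15)
     R3 -= 88/3·R2  ⇒  (0, 0, 0, -129/5, -41/15)
[4] R3 /= -129/5  ⇒  (0, 0, 0, 1, 41/387)
     R0 -= 2/5·R3  ⇒  (1, 0, 0, 0, -197/387)
     R1 -= 27/5·R3  ⇒  (0, 1, 0, 0, 124/129)
     R2 -= -1/5·R3  ⇒  (0, 0, 1, 0, -224/387)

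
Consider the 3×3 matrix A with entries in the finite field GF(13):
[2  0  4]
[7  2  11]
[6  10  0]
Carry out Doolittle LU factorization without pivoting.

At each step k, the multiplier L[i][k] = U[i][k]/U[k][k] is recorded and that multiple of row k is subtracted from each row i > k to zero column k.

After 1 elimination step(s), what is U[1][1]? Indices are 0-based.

U[1][1] = 2

[col 0] pivot 2
  R1 -= 10*R0 → (0, 2, 10)  (L[1][0] := 10)
  R2 -= 3*R0 → (0, 10, 1)  (L[2][0] := 3)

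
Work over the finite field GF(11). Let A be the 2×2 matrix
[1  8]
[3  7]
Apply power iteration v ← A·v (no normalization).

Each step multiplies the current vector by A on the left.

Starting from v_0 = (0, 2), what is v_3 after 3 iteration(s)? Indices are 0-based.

v_3 = (9, 9)

v_0 = (0, 2).
v_1 = A·v_0 = (5, 3).
v_2 = A·v_1 = (7, 3).
v_3 = A·v_2 = (9, 9).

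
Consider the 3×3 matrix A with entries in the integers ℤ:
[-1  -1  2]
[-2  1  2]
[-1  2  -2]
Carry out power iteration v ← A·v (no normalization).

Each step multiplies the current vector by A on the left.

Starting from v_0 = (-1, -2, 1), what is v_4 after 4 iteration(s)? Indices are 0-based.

v_4 = (-161, -146, 89)

v_0 = (-1, -2, 1).
v_1 = A·v_0 = (5, 2, -5).
v_2 = A·v_1 = (-17, -18, 9).
v_3 = A·v_2 = (53, 34, -37).
v_4 = A·v_3 = (-161, -146, 89).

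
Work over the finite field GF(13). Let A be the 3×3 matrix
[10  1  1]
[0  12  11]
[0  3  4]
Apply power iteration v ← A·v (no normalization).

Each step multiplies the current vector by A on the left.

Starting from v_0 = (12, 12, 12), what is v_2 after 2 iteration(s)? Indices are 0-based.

v_2 = (6, 11, 7)

v_0 = (12, 12, 12).
v_1 = A·v_0 = (1, 3, 6).
v_2 = A·v_1 = (6, 11, 7).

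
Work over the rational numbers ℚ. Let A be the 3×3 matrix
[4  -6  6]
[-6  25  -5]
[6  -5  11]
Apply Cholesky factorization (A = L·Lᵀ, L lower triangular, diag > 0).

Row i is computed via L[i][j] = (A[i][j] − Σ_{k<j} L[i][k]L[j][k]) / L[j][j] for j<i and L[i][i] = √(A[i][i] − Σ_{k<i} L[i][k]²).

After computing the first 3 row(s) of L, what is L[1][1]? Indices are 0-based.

L[1][1] = 4

Step 1: L[0][0] = √(4) = 2.
  L[1][0] = (-6) / L[0][0] = -3.
Step 2: L[1][1] = √(16) = 4.
  L[2][0] = (6) / L[0][0] = 3.
  L[2][1] = (4) / L[1][1] = 1.
Step 3: L[2][2] = √(1) = 1.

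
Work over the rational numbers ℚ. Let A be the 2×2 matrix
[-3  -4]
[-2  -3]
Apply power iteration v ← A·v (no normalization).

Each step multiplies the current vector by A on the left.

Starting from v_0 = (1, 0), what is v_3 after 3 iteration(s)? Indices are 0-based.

v_3 = (-99, -70)

v_0 = (1, 0).
v_1 = A·v_0 = (-3, -2).
v_2 = A·v_1 = (17, 12).
v_3 = A·v_2 = (-99, -70).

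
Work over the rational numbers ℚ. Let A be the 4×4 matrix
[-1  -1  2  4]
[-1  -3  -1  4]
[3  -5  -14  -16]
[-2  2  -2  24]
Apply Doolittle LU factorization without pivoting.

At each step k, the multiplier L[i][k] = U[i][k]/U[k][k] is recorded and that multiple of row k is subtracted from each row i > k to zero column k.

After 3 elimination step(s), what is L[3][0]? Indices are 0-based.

L[3][0] = 2

Step 1: pivot at (0,0) is -1.
  row1 ← row1 − (1)·row0  ⇒  L[1][0]=1, U row1=(0, -2, -3, 0)
  row2 ← row2 − (-3)·row0  ⇒  L[2][0]=-3, U row2=(0, -8, -8, -4)
  row3 ← row3 − (2)·row0  ⇒  L[3][0]=2, U row3=(0, 4, -6, 16)
Step 2: pivot at (1,1) is -2.
  row2 ← row2 − (4)·row1  ⇒  L[2][1]=4, U row2=(0, 0, 4, -4)
  row3 ← row3 − (-2)·row1  ⇒  L[3][1]=-2, U row3=(0, 0, -12, 16)
Step 3: pivot at (2,2) is 4.
  row3 ← row3 − (-3)·row2  ⇒  L[3][2]=-3, U row3=(0, 0, 0, 4)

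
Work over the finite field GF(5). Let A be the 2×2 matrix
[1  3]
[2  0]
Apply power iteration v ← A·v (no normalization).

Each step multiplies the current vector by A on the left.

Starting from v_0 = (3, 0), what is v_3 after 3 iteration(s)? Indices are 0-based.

v_3 = (4, 2)

v_0 = (3, 0).
v_1 = A·v_0 = (3, 1).
v_2 = A·v_1 = (1, 1).
v_3 = A·v_2 = (4, 2).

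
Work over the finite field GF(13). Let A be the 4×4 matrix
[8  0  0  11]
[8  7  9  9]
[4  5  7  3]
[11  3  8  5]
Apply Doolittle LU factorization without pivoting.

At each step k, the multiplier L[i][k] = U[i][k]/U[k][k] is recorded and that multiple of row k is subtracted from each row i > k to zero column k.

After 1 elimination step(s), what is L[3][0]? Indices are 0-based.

L[3][0] = 3

[col 0] pivot 8
  R1 -= 1*R0 → (0, 7, 9, 11)  (L[1][0] := 1)
  R2 -= 7*R0 → (0, 5, 7, 4)  (L[2][0] := 7)
  R3 -= 3*R0 → (0, 3, 8, 11)  (L[3][0] := 3)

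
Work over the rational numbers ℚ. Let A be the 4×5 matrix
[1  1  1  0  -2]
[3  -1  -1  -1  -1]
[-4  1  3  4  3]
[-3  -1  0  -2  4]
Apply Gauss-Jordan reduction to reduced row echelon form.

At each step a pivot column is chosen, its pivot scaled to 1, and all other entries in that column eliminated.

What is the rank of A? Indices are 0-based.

rank = 4

step 1: normalize row 0 (÷1) = (1, 1, 1, 0, -2)
  row 1: subtract 3×row0 = (0, -4, -4, -1, 5)
  row 2: subtract -4×row0 = (0, 5, 7, 4, -5)
  row 3: subtract -3×row0 = (0, 2, 3, -2, -2)
step 2: normalize row 1 (÷-4) = (0, 1, 1, 1/4, -5/4)
  row 0: subtract 1×row1 = (1, 0, 0, -1/4, -3/4)
  row 2: subtract 5×row1 = (0, 0, 2, 11/4, 5/4)
  row 3: subtract 2×row1 = (0, 0, 1, -5/2, 1/2)
step 3: normalize row 2 (÷2) = (0, 0, 1, 11/8, 5/8)
  row 1: subtract 1×row2 = (0, 1, 0, -9/8, -15/8)
  row 3: subtract 1×row2 = (0, 0, 0, -31/8, -1/8)
step 4: normalize row 3 (÷-31/8) = (0, 0, 0, 1, 1/31)
  row 0: subtract -1/4×row3 = (1, 0, 0, 0, -23/31)
  row 1: subtract -9/8×row3 = (0, 1, 0, 0, -57/31)
  row 2: subtract 11/8×row3 = (0, 0, 1, 0, 18/31)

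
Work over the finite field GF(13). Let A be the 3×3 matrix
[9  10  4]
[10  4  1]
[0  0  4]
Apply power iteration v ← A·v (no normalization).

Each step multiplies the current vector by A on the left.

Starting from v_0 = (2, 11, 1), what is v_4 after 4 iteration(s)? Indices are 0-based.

v_4 = (9, 3, 9)

v_0 = (2, 11, 1).
v_1 = A·v_0 = (2, 0, 4).
v_2 = A·v_1 = (8, 11, 3).
v_3 = A·v_2 = (12, 10, 12).
v_4 = A·v_3 = (9, 3, 9).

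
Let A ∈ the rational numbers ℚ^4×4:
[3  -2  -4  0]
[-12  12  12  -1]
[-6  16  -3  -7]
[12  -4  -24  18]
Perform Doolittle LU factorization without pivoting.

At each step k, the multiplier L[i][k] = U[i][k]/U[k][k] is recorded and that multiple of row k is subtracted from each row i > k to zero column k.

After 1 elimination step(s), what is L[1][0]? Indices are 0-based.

L[1][0] = -4

[col 0] pivot 3
  R1 -= -4*R0 → (0, 4, -4, -1)  (L[1][0] := -4)
  R2 -= -2*R0 → (0, 12, -11, -7)  (L[2][0] := -2)
  R3 -= 4*R0 → (0, 4, -8, 18)  (L[3][0] := 4)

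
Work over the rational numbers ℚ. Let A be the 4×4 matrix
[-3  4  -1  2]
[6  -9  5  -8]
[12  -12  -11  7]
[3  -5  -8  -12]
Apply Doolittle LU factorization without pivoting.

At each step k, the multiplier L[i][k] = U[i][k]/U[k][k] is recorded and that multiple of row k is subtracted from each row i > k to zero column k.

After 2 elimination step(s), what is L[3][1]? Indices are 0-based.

[col 0] pivot -3
  R1 -= -2*R0 → (0, -1, 3, -4)  (L[1][0] := -2)
  R2 -= -4*R0 → (0, 4, -15, 15)  (L[2][0] := -4)
  R3 -= -1*R0 → (0, -1, -9, -10)  (L[3][0] := -1)
[col 1] pivot -1
  R2 -= -4*R1 → (0, 0, -3, -1)  (L[2][1] := -4)
  R3 -= 1*R1 → (0, 0, -12, -6)  (L[3][1] := 1)

L[3][1] = 1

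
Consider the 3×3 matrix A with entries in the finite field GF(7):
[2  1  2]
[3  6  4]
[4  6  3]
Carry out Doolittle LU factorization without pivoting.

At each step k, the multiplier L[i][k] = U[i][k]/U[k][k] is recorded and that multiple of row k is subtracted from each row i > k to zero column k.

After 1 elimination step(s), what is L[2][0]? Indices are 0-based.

L[2][0] = 2

Step 1: pivot at (0,0) is 2.
  row1 ← row1 − (5)·row0  ⇒  L[1][0]=5, U row1=(0, 1, 1)
  row2 ← row2 − (2)·row0  ⇒  L[2][0]=2, U row2=(0, 4, 6)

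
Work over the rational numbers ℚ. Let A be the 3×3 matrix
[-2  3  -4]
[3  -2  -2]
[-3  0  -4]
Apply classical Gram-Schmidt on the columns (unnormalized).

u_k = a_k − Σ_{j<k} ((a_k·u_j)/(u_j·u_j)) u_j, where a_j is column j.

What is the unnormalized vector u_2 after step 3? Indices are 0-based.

Step 1: u_0 = a_0 = (-2, 3, -3).
Step 2: u_1 = a_1 − (-6/11)·u_0 = (21/11, -4/11, -18/11).
Step 3: u_2 = a_2 − (7/11)·u_0 − (-4/71)·u_1 = (-186/71, -279/71, -155/71).

u_2 = (-186/71, -279/71, -155/71)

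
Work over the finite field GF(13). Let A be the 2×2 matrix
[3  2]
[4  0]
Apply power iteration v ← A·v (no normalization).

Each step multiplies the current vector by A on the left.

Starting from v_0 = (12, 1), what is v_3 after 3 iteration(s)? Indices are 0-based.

v_3 = (11, 8)

v_0 = (12, 1).
v_1 = A·v_0 = (12, 9).
v_2 = A·v_1 = (2, 9).
v_3 = A·v_2 = (11, 8).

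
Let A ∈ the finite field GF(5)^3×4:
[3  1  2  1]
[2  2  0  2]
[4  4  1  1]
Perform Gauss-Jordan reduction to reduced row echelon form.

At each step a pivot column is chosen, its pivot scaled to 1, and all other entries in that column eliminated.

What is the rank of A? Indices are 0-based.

rank = 3

step 1: normalize row 0 (÷3) = (1, 2, 4, 2)
  row 1: subtract 2×row0 = (0, 3, 2, 3)
  row 2: subtract 4×row0 = (0, 1, 0, 3)
step 2: normalize row 1 (÷3) = (0, 1, 4, 1)
  row 0: subtract 2×row1 = (1, 0, 1, 0)
  row 2: subtract 1×row1 = (0, 0, 1, 2)
step 3: normalize row 2 (÷1) = (0, 0, 1, 2)
  row 0: subtract 1×row2 = (1, 0, 0, 3)
  row 1: subtract 4×row2 = (0, 1, 0, 3)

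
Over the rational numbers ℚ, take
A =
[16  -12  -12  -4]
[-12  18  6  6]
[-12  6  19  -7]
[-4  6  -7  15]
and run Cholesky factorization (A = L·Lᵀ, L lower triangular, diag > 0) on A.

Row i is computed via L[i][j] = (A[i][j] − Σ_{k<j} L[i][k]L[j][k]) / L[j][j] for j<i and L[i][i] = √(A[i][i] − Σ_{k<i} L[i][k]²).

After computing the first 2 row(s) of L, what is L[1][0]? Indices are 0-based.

L[1][0] = -3

Step 1: L[0][0] = √(16) = 4.
  L[1][0] = (-12) / L[0][0] = -3.
Step 2: L[1][1] = √(9) = 3.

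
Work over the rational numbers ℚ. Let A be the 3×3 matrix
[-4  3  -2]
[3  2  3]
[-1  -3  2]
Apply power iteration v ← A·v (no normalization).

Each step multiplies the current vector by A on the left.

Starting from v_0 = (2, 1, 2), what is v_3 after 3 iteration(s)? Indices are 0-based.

v_0 = (2, 1, 2).
v_1 = A·v_0 = (-9, 14, -1).
v_2 = A·v_1 = (80, -2, -35).
v_3 = A·v_2 = (-256, 131, -144).

v_3 = (-256, 131, -144)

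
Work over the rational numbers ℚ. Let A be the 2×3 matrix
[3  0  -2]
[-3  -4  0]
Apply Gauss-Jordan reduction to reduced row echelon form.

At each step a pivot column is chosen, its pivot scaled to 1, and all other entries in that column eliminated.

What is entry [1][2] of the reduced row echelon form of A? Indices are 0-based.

[1] R0 /= 3  ⇒  (1, 0, -2/3)
     R1 -= -3·R0  ⇒  (0, -4, -2)
[2] R1 /= -4  ⇒  (0, 1, 1/2)

M[1][2] = 1/2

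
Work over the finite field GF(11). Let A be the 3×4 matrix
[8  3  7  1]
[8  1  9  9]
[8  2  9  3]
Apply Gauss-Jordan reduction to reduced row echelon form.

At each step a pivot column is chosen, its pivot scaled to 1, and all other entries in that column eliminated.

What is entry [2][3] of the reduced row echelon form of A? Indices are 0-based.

[1] R0 /= 8  ⇒  (1, 10, 5, 7)
     R1 -= 8·R0  ⇒  (0, 9, 2, 8)
     R2 -= 8·R0  ⇒  (0, 10, 2, 2)
[2] R1 /= 9  ⇒  (0, 1, 10, 7)
     R0 -= 10·R1  ⇒  (1, 0, 4, 3)
     R2 -= 10·R1  ⇒  (0, 0, 1, 9)
[3] R2 /= 1  ⇒  (0, 0, 1, 9)
     R0 -= 4·R2  ⇒  (1, 0, 0, 0)
     R1 -= 10·R2  ⇒  (0, 1, 0, 5)

M[2][3] = 9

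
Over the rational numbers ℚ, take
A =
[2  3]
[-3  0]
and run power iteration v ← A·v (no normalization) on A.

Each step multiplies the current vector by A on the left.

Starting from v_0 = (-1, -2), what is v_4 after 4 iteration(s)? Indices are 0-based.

v_4 = (179, -174)

v_0 = (-1, -2).
v_1 = A·v_0 = (-8, 3).
v_2 = A·v_1 = (-7, 24).
v_3 = A·v_2 = (58, 21).
v_4 = A·v_3 = (179, -174).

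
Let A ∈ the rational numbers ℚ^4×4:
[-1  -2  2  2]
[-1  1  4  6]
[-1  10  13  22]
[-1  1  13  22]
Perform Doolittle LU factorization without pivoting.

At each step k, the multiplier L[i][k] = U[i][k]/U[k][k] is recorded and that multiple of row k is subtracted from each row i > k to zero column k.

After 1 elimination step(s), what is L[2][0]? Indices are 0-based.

L[2][0] = 1

Step 1: pivot at (0,0) is -1.
  row1 ← row1 − (1)·row0  ⇒  L[1][0]=1, U row1=(0, 3, 2, 4)
  row2 ← row2 − (1)·row0  ⇒  L[2][0]=1, U row2=(0, 12, 11, 20)
  row3 ← row3 − (1)·row0  ⇒  L[3][0]=1, U row3=(0, 3, 11, 20)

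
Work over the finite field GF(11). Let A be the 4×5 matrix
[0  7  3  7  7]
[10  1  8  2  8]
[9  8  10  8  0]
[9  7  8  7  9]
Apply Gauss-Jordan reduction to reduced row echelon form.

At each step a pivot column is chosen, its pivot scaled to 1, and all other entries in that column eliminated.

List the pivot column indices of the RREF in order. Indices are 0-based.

step 1: exchange rows 0,1
step 1: normalize row 0 (÷10) = (1, 10, 3, 9, 3)
  row 2: subtract 9×row0 = (0, 6, 5, 4, 6)
  row 3: subtract 9×row0 = (0, 5, 3, 3, 4)
step 2: normalize row 1 (÷7) = (0, 1, 2, 1, 1)
  row 0: subtract 10×row1 = (1, 0, 5, 10, 4)
  row 2: subtract 6×row1 = (0, 0, 4, 9, 0)
  row 3: subtract 5×row1 = (0, 0, 4, 9, 10)
step 3: normalize row 2 (÷4) = (0, 0, 1, 5, 0)
  row 0: subtract 5×row2 = (1, 0, 0, 7, 4)
  row 1: subtract 2×row2 = (0, 1, 0, 2, 1)
  row 3: subtract 4×row2 = (0, 0, 0, 0, 10)
skip col 3 (zero from row 3)
step 4: normalize row 3 (÷10) = (0, 0, 0, 0, 1)
  row 0: subtract 4×row3 = (1, 0, 0, 7, 0)
  row 1: subtract 1×row3 = (0, 1, 0, 2, 0)

pivot columns: 0, 1, 2, 4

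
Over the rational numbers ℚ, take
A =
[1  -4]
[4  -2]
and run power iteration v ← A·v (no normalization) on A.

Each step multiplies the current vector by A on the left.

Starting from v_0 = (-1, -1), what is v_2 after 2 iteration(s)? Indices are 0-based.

v_2 = (11, 16)

v_0 = (-1, -1).
v_1 = A·v_0 = (3, -2).
v_2 = A·v_1 = (11, 16).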